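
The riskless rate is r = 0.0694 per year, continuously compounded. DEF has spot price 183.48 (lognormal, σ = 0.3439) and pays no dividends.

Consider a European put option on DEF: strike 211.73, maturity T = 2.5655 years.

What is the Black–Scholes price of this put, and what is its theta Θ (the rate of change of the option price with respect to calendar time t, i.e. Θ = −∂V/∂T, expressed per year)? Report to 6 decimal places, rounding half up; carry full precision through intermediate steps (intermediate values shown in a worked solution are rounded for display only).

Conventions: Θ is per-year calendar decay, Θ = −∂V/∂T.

σ√T = 0.3439·√2.5655 = 0.550831
d₁ = (ln(S/K) + (r+σ²/2)T) / (σ√T) = (ln(183.48/211.73) + (0.0694+0.3439²/2)·2.5655) / 0.550831 = (-0.143206 + 0.329753) / 0.550831 = 0.338664
d₂ = d₁ − σ√T = 0.338664 − 0.550831 = -0.212166
e^{−rT} = 0.836904
N(−d₁) = 0.367431,  N(−d₂) = 0.584011
Put price V = K·e^{−rT}·N(−d₂) − S·N(−d₁) = 103.485487 − 67.416293 = 36.069193
φ(d₁) = (1/√(2π))·e^{−d₁²/2} = 0.376708
Θ = −S·φ(d₁)·σ/(2√T) + r·K·e^{−rT}·N(−d₂) = −7.420097 + 7.181893 = -0.238204

price = 36.069193
Θ = -0.238204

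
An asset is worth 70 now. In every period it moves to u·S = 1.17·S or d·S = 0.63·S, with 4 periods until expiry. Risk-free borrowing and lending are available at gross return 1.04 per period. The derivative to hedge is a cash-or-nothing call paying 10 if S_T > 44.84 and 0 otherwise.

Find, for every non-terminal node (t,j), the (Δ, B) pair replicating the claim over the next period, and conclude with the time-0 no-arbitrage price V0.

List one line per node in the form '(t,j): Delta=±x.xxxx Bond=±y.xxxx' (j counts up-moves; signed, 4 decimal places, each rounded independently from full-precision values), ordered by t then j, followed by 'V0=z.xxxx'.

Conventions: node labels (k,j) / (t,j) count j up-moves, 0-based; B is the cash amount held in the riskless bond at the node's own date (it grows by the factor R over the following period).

(0,0): Delta=0.0979 Bond=-0.4106
(1,0): Delta=0.2238 Bond=-5.9790
(1,1): Delta=0.0764 Bond=1.3333
(2,0): Delta=0.0000 Bond=0.0000
(2,1): Delta=0.2620 Bond=-8.1897
(2,2): Delta=0.0447 Bond=4.4230
(3,0): Delta=0.0000 Bond=0.0000
(3,1): Delta=0.0000 Bond=0.0000
(3,2): Delta=0.3068 Bond=-11.2179
(3,3): Delta=0.0000 Bond=9.6154
V0=6.4436

No-arbitrage ⇒ martingale measure with p* = (R−d)/(u−d) = 0.7593.
Payoffs at expiry: V(4,0)=0.0000, V(4,1)=0.0000, V(4,2)=0.0000, V(4,3)=10.0000, V(4,4)=10.0000
  t=3,j=0: stock 17.5033 → up 20.4788 (V=0.0000), down 11.0271 (V=0.0000). Price 0.0000; hedge Δ=0.0000, bond B=0.0000.
  t=3,j=1: stock 32.5061 → up 38.0321 (V=0.0000), down 20.4788 (V=0.0000). Price 0.0000; hedge Δ=0.0000, bond B=0.0000.
  t=3,j=2: stock 60.3685 → up 70.6311 (V=10.0000), down 38.0321 (V=0.0000). Price 7.3006; hedge Δ=0.3068, bond B=-11.2179.
  t=3,j=3: stock 112.1129 → up 131.1721 (V=10.0000), down 70.6311 (V=10.0000). Price 9.6154; hedge Δ=0.0000, bond B=9.6154.
  t=2,j=0: stock 27.7830 → up 32.5061 (V=0.0000), down 17.5033 (V=0.0000). Price 0.0000; hedge Δ=0.0000, bond B=0.0000.
  t=2,j=1: stock 51.5970 → up 60.3685 (V=7.3006), down 32.5061 (V=0.0000). Price 5.3298; hedge Δ=0.2620, bond B=-8.1897.
  t=2,j=2: stock 95.8230 → up 112.1129 (V=9.6154), down 60.3685 (V=7.3006). Price 8.7097; hedge Δ=0.0447, bond B=4.4230.
  t=1,j=0: stock 44.1000 → up 51.5970 (V=5.3298), down 27.7830 (V=0.0000). Price 3.8911; hedge Δ=0.2238, bond B=-5.9790.
  t=1,j=1: stock 81.9000 → up 95.8230 (V=8.7097), down 51.5970 (V=5.3298). Price 7.5924; hedge Δ=0.0764, bond B=1.3333.
  t=0,j=0: stock 70.0000 → up 81.9000 (V=7.5924), down 44.1000 (V=3.8911). Price 6.4436; hedge Δ=0.0979, bond B=-0.4106.
Check: Δ(0,0)·S0 + B(0,0) = 6.4436 = V0.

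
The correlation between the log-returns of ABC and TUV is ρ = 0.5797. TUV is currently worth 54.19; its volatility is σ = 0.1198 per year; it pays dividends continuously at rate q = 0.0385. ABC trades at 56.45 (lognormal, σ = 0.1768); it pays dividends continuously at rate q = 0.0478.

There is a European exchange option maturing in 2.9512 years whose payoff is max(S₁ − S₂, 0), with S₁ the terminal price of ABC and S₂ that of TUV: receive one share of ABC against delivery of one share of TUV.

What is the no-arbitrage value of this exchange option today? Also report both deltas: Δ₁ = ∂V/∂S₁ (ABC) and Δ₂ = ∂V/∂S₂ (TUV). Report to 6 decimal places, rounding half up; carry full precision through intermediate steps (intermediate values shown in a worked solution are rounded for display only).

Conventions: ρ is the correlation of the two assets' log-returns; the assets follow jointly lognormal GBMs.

σ_eff = √(σ₁² + σ₂² − 2ρσ₁σ₂) = √(0.1768² + 0.1198² − 2·0.5797·0.1768·0.1198) = 0.145098
d₁ = (ln(S₁/S₂) + (q₂ − q₁ + σ_eff²/2)T) / (σ_eff√T) = (ln(56.45/54.19) + (0.0385 − 0.0478 + 0.010527)·2.9512) / 0.249265 = 0.178442
d₂ = d₁ − σ_eff√T = 0.178442 − 0.249265 = -0.070823
N(d₁) = 0.570812,  N(d₂) = 0.471769
V = S₁·e^{−q₁T}·N(d₁) − S₂·e^{−q₂T}·N(d₂) = 27.982866 − 22.819373 = 5.163493
Key observation: no risk-free rate is needed — with the second asset as numeraire the exchange option is a call on the ratio S₁/S₂, and r cancels out of the value.
Δ₁ = e^{−q₁T}·N(d₁) = 0.495711;  Δ₂ = −e^{−q₂T}·N(d₂) = -0.421099

exchange price = 5.163493
Δ1 = 0.495711
Δ2 = -0.421099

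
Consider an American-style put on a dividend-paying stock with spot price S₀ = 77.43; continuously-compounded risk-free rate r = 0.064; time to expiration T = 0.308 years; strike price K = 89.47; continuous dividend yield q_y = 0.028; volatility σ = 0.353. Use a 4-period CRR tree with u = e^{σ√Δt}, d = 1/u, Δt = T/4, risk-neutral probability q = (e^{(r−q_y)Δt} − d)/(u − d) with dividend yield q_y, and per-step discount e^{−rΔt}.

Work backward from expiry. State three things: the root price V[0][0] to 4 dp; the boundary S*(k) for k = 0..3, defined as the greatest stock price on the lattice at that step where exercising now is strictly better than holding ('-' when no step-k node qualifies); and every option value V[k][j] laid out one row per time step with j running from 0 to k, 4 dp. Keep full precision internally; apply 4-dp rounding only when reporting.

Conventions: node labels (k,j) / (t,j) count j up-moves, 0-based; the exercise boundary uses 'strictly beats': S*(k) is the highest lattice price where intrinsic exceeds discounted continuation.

price = 13.7102
boundary = - - 63.6543 70.2051
tree:
13.7102
19.3282 7.9937
25.8157 12.7622 3.1048
31.7552 19.2649 6.1141 0.0000
37.1405 25.8157 12.0400 0.0000 0.0000

Δt=0.07700  u=1.10291  d=0.90669  q=0.48968  discount=0.99508
step 4 (expiry): payoffs max(K−S,0) = 37.1405 25.8157 12.0400 0.0000 0.0000
step 3: (k=3,j=0): S=57.7148, K−S=31.7552, hold=31.4397 ⇒ V=31.7552 exercise | (k=3,j=1): S=70.2051, K−S=19.2649, hold=18.9763 ⇒ V=19.2649 exercise | (k=3,j=2): S=85.3984, K−S=4.0716, hold=6.1141 ⇒ V=6.1141 continue | (k=3,j=3): S=103.8798, K−S=0.0000, hold=0.0000 ⇒ V=0.0000 continue  boundary S*=70.2051
step 2: (k=2,j=0): S=63.6543, K−S=25.8157, hold=25.5129 ⇒ V=25.8157 exercise | (k=2,j=1): S=77.4300, K−S=12.0400, hold=12.7622 ⇒ V=12.7622 continue | (k=2,j=2): S=94.1869, K−S=0.0000, hold=3.1048 ⇒ V=3.1048 continue  boundary S*=63.6543
step 1: (k=1,j=0): S=70.2051, K−S=19.2649, hold=19.3282 ⇒ V=19.3282 continue | (k=1,j=1): S=85.3984, K−S=4.0716, hold=7.9937 ⇒ V=7.9937 continue  boundary S*=-
step 0: (k=0,j=0): S=77.4300, K−S=12.0400, hold=13.7102 ⇒ V=13.7102 continue  boundary S*=-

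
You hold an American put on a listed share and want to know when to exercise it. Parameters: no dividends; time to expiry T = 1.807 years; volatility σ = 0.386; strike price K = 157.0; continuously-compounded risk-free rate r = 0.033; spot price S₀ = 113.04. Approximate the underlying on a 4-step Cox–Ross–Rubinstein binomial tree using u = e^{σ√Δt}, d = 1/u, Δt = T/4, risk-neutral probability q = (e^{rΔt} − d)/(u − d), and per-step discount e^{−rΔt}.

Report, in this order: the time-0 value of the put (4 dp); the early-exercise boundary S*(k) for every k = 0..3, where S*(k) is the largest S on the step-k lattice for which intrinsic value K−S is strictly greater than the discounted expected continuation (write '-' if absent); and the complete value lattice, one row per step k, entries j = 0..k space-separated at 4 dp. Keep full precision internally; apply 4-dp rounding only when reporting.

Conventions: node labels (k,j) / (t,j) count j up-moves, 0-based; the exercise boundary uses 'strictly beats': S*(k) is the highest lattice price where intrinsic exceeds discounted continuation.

Δt=0.45175, u=1.29620, d=0.77148, q=0.46413, disc=e^(-rΔt)=0.98520
k=4 terminal: V=max(K-S,0) → 116.9558 89.7200 43.9600 0.0000 0.0000
k=3: j=0 S=51.9054 intr=105.0946 cont=102.7714 V=105.0946[EX]; j=1 S=87.2085 intr=69.7915 cont=67.4683 V=69.7915[EX]; j=2 S=146.5229 intr=10.4771 cont=23.2085 V=23.2085[hold]; j=3 S=246.1795 intr=0.0000 cont=0.0000 V=0.0000[hold]  S*(3)=87.2085
k=2: j=0 S=67.2800 intr=89.7200 cont=87.3969 V=89.7200[EX]; j=1 S=113.0400 intr=43.9600 cont=47.4583 V=47.4583[hold]; j=2 S=189.9234 intr=0.0000 cont=12.2528 V=12.2528[hold]  S*(2)=67.2800
k=1: j=0 S=87.2085 intr=69.7915 cont=69.0680 V=69.7915[EX]; j=1 S=146.5229 intr=10.4771 cont=30.6581 V=30.6581[hold]  S*(1)=87.2085
k=0: j=0 S=113.0400 intr=43.9600 cont=50.8647 V=50.8647[hold]  S*(0)=-

price = 50.8647
boundary = - 87.2085 67.2800 87.2085
tree:
50.8647
69.7915 30.6581
89.7200 47.4583 12.2528
105.0946 69.7915 23.2085 0.0000
116.9558 89.7200 43.9600 0.0000 0.0000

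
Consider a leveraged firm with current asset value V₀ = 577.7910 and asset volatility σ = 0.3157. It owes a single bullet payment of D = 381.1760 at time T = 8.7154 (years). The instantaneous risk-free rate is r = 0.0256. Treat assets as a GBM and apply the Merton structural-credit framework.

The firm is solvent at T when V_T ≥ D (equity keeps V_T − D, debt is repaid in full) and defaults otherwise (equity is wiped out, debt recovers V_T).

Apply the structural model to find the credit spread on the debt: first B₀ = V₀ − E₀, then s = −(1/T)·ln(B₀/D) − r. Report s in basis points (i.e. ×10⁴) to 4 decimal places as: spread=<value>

spread=223.1519

Work the structural quantities from V₀ = 577.7910 against face 381.1760:
d₁ = [ln(V₀/D) + (r + σ²/2)T] / (σ√T)
   = [ln(577.7910/381.1760) + (0.0256 + 0.5·0.3157²)·8.7154] / (0.3157·√8.7154)
   = [0.415951 + 0.657431] / 0.932005 = 1.151691
d₂ = d₁ − σ√T = 1.151691 − 0.932005 = 0.219686
N(d₁) = 0.875276,  N(d₂) = 0.586942,  e^(−rT) = 0.800023
E₀ = V₀·N(d₁) − D·e^(−rT)·N(d₂)
   = 577.7910·0.875276 − 381.1760·0.800023·0.586942 = 326.738721
B₀ = V₀ − E₀ = 577.7910 − 326.738721 = 251.052279
spread = −(1/T)·ln(B₀/D) − r = −(1/8.7154)·ln(251.052279/381.1760) − 0.0256 = 0.02231519
in basis points: 0.02231519 × 10⁴ = 223.1519 bp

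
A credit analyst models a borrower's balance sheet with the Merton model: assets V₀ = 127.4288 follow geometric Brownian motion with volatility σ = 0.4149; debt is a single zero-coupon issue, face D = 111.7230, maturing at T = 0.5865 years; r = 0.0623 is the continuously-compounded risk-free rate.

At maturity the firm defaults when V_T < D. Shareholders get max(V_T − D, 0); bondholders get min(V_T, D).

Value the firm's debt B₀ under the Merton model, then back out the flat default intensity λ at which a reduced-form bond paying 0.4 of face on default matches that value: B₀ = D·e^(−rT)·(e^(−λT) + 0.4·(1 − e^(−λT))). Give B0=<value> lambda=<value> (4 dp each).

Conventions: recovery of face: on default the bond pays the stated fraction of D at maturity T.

Apply the equity-as-call identities (strike 111.7230, horizon 0.5865 years):
d₁ = [ln(V₀/D) + (r + σ²/2)T] / (σ√T)
   = [ln(127.4288/111.7230) + (0.0623 + 0.5·0.4149²)·0.5865] / (0.4149·√0.5865)
   = [0.131535 + 0.087020] / 0.317744 = 0.687833
d₂ = d₁ − σ√T = 0.687833 − 0.317744 = 0.370089
N(d₁) = 0.754221,  N(d₂) = 0.644342,  e^(−rT) = 0.964121
E₀ = V₀·N(d₁) − D·e^(−rT)·N(d₂)
   = 127.4288·0.754221 − 111.7230·0.964121·0.644342 = 26.704555
B₀ = V₀ − E₀ = 127.4288 − 26.704555 = 100.724245
e^(−λT) = (B₀·e^(rT)/D − 0.4)/(1 − 0.4) = (100.7242·1.037215/111.7230 − 0.4)/0.6 = 0.89183995
λ = −ln(0.89183995)/0.5865 = 0.195172

B0=100.7242 lambda=0.1952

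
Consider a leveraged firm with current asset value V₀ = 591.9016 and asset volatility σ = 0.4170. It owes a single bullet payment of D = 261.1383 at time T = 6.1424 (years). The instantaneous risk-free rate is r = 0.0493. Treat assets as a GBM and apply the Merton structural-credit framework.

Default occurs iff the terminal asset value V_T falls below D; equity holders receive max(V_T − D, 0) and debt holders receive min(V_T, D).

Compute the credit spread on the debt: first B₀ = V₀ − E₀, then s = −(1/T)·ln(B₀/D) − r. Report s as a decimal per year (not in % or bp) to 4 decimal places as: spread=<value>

Work the structural quantities from V₀ = 591.9016 against face 261.1383:
d₁ = [ln(V₀/D) + (r + σ²/2)T] / (σ√T)
   = [ln(591.9016/261.1383) + (0.0493 + 0.5·0.4170²)·6.1424] / (0.4170·√6.1424)
   = [0.818290 + 0.836868] / 1.033487 = 1.601528
d₂ = d₁ − σ√T = 1.601528 − 1.033487 = 0.568041
N(d₁) = 0.945370,  N(d₂) = 0.714996,  e^(−rT) = 0.738732
E₀ = V₀·N(d₁) − D·e^(−rT)·N(d₂)
   = 591.9016·0.945370 − 261.1383·0.738732·0.714996 = 421.635222
B₀ = V₀ − E₀ = 591.9016 − 421.635222 = 170.266378
spread = −(1/T)·ln(B₀/D) − r = −(1/6.1424)·ln(170.266378/261.1383) − 0.0493 = 0.02032849

spread=0.0203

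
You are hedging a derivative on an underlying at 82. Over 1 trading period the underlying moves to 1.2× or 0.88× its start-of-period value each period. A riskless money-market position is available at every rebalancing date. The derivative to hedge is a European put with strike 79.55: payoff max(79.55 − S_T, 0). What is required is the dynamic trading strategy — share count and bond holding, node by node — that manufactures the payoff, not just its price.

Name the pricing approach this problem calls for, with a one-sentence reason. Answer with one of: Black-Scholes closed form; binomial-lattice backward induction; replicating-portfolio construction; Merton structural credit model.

Key observation: a price alone would not answer the question — the per-node share/bond construction on the spot-82, 1.2/0.88 tree is required, and only the replicating-portfolio method yields it.

framework: replicating-portfolio construction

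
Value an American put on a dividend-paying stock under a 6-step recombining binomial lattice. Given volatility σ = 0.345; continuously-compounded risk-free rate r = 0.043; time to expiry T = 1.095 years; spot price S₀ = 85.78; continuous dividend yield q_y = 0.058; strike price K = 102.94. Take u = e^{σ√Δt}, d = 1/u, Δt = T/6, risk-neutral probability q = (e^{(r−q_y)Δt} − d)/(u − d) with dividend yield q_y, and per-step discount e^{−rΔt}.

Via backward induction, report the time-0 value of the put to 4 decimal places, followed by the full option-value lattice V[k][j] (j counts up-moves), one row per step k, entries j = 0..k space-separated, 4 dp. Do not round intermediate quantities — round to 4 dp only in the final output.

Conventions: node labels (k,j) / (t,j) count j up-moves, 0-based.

Δt=0.18250  u=1.15880  d=0.86296  q=0.45398  discount=0.99218
step 6 (expiry): payoffs max(K−S,0) = 67.5127 55.3677 39.0593 17.1600 0.0000 0.0000 0.0000
k=5: (k=5,j=0): S=41.0531, K−S=61.8869, hold=61.5145 ⇒ V=61.8869 exercise | (k=5,j=1): S=55.1267, K−S=47.8133, hold=47.5891 ⇒ V=47.8133 exercise | (k=5,j=2): S=74.0249, K−S=28.9151, hold=28.8898 ⇒ V=28.9151 exercise | (k=5,j=3): S=99.4018, K−S=3.5382, hold=9.2965 ⇒ V=9.2965 continue | (k=5,j=4): S=133.4782, K−S=0.0000, hold=0.0000 ⇒ V=0.0000 continue | (k=5,j=5): S=179.2365, K−S=0.0000, hold=0.0000 ⇒ V=0.0000 continue
k=4: (k=4,j=0): S=47.5723, K−S=55.3677, hold=55.0640 ⇒ V=55.3677 exercise | (k=4,j=1): S=63.8807, K−S=39.0593, hold=38.9272 ⇒ V=39.0593 exercise | (k=4,j=2): S=85.7800, K−S=17.1600, hold=19.8522 ⇒ V=19.8522 continue | (k=4,j=3): S=115.1867, K−S=0.0000, hold=5.0364 ⇒ V=5.0364 continue | (k=4,j=4): S=154.6744, K−S=0.0000, hold=0.0000 ⇒ V=0.0000 continue
k=3: (k=3,j=0): S=55.1267, K−S=47.8133, hold=47.5891 ⇒ V=47.8133 exercise | (k=3,j=1): S=74.0249, K−S=28.9151, hold=30.1025 ⇒ V=30.1025 continue | (k=3,j=2): S=99.4018, K−S=3.5382, hold=13.0235 ⇒ V=13.0235 continue | (k=3,j=3): S=133.4782, K−S=0.0000, hold=2.7285 ⇒ V=2.7285 continue
k=2: (k=2,j=0): S=63.8807, K−S=39.0593, hold=39.4621 ⇒ V=39.4621 continue | (k=2,j=1): S=85.7800, K−S=17.1600, hold=22.1743 ⇒ V=22.1743 continue | (k=2,j=2): S=115.1867, K−S=0.0000, hold=8.2845 ⇒ V=8.2845 continue
k=1: (k=1,j=0): S=74.0249, K−S=28.9151, hold=31.3667 ⇒ V=31.3667 continue | (k=1,j=1): S=99.4018, K−S=3.5382, hold=15.7446 ⇒ V=15.7446 continue
k=0: (k=0,j=0): S=85.7800, K−S=17.1600, hold=24.0848 ⇒ V=24.0848 continue

price = 24.0848
tree:
24.0848
31.3667 15.7446
39.4621 22.1743 8.2845
47.8133 30.1025 13.0235 2.7285
55.3677 39.0593 19.8522 5.0364 0.0000
61.8869 47.8133 28.9151 9.2965 0.0000 0.0000
67.5127 55.3677 39.0593 17.1600 0.0000 0.0000 0.0000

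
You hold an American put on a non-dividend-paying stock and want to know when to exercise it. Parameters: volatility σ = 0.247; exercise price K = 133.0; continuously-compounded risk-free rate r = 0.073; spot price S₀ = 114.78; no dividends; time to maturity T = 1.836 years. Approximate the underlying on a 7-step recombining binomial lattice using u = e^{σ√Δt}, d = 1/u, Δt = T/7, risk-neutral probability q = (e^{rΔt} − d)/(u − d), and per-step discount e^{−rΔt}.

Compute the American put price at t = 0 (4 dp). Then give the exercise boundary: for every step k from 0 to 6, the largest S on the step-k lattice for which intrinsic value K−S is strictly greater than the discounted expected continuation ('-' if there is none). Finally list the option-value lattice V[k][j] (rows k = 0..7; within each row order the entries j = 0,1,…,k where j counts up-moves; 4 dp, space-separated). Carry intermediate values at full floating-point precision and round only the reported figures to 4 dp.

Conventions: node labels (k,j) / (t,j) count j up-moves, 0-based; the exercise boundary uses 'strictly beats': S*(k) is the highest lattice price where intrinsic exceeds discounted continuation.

price = 20.6697
boundary = - 101.1414 89.1233 101.1414 89.1233 101.1414 114.7800
tree:
20.6697
31.8586 12.0479
43.8767 19.9563 5.8631
54.4667 31.8586 10.7127 2.0164
63.7984 43.8767 18.9312 4.2211 0.2445
72.0212 54.4667 31.8586 8.7941 0.5473 0.0000
79.2670 63.7984 43.8767 18.2200 1.2251 0.0000 0.0000
85.6517 72.0212 54.4667 31.8586 2.7422 0.0000 0.0000 0.0000

Δt=0.26229  u=1.13485  d=0.88118  q=0.54462  discount=0.98104
step 7 (expiry): payoffs max(K−S,0) = 85.6517 72.0212 54.4667 31.8586 2.7422 0.0000 0.0000 0.0000
step 6: (k=6,j=0): S=53.7330, K−S=79.2670, hold=76.7446 ⇒ V=79.2670 exercise | (k=6,j=1): S=69.2016, K−S=63.7984, hold=61.2761 ⇒ V=63.7984 exercise | (k=6,j=2): S=89.1233, K−S=43.8767, hold=41.3544 ⇒ V=43.8767 exercise | (k=6,j=3): S=114.7800, K−S=18.2200, hold=15.6977 ⇒ V=18.2200 exercise | (k=6,j=4): S=147.8227, K−S=0.0000, hold=1.2251 ⇒ V=1.2251 continue | (k=6,j=5): S=190.3777, K−S=0.0000, hold=0.0000 ⇒ V=0.0000 continue | (k=6,j=6): S=245.1834, K−S=0.0000, hold=0.0000 ⇒ V=0.0000 continue  boundary S*=114.7800
step 5: (k=5,j=0): S=60.9788, K−S=72.0212, hold=69.4989 ⇒ V=72.0212 exercise | (k=5,j=1): S=78.5333, K−S=54.4667, hold=51.9444 ⇒ V=54.4667 exercise | (k=5,j=2): S=101.1414, K−S=31.8586, hold=29.3363 ⇒ V=31.8586 exercise | (k=5,j=3): S=130.2578, K−S=2.7422, hold=8.7941 ⇒ V=8.7941 continue | (k=5,j=4): S=167.7562, K−S=0.0000, hold=0.5473 ⇒ V=0.5473 continue | (k=5,j=5): S=216.0496, K−S=0.0000, hold=0.0000 ⇒ V=0.0000 continue  boundary S*=101.1414
step 4: (k=4,j=0): S=69.2016, K−S=63.7984, hold=61.2761 ⇒ V=63.7984 exercise | (k=4,j=1): S=89.1233, K−S=43.8767, hold=41.3544 ⇒ V=43.8767 exercise | (k=4,j=2): S=114.7800, K−S=18.2200, hold=18.9312 ⇒ V=18.9312 continue | (k=4,j=3): S=147.8227, K−S=0.0000, hold=4.2211 ⇒ V=4.2211 continue | (k=4,j=4): S=190.3777, K−S=0.0000, hold=0.2445 ⇒ V=0.2445 continue  boundary S*=89.1233
step 3: (k=3,j=0): S=78.5333, K−S=54.4667, hold=51.9444 ⇒ V=54.4667 exercise | (k=3,j=1): S=101.1414, K−S=31.8586, hold=29.7163 ⇒ V=31.8586 exercise | (k=3,j=2): S=130.2578, K−S=2.7422, hold=10.7127 ⇒ V=10.7127 continue | (k=3,j=3): S=167.7562, K−S=0.0000, hold=2.0164 ⇒ V=2.0164 continue  boundary S*=101.1414
step 2: (k=2,j=0): S=89.1233, K−S=43.8767, hold=41.3544 ⇒ V=43.8767 exercise | (k=2,j=1): S=114.7800, K−S=18.2200, hold=19.9563 ⇒ V=19.9563 continue | (k=2,j=2): S=147.8227, K−S=0.0000, hold=5.8631 ⇒ V=5.8631 continue  boundary S*=89.1233
step 1: (k=1,j=0): S=101.1414, K−S=31.8586, hold=30.2640 ⇒ V=31.8586 exercise | (k=1,j=1): S=130.2578, K−S=2.7422, hold=12.0479 ⇒ V=12.0479 continue  boundary S*=101.1414
step 0: (k=0,j=0): S=114.7800, K−S=18.2200, hold=20.6697 ⇒ V=20.6697 continue  boundary S*=-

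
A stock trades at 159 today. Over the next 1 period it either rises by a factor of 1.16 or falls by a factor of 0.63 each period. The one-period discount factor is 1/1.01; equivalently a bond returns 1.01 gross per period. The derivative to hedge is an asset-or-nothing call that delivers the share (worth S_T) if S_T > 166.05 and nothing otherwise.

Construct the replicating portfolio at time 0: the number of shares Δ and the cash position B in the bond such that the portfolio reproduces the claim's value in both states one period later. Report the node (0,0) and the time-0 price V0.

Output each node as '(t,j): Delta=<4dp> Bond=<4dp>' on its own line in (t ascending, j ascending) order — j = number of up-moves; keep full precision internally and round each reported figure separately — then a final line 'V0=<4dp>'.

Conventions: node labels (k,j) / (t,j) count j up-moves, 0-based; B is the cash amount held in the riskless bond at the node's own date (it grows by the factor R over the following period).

(0,0): Delta=2.1887 Bond=-217.0693
V0=130.9307

Arbitrage-free pricing uses the up-move probability p* = (R−d)/(u−d) = 0.7170, discounting each step at R = 1.01.
Terminal payoffs: V(1,0)=0.0000, V(1,1)=184.4400
  t=0,j=0: stock 159.0000 → up 184.4400 (V=184.4400), down 100.1700 (V=0.0000). Price 130.9307; hedge Δ=2.1887, bond B=-217.0693.
As a check, the time-0 holding Δ(0,0)·S0 + B(0,0) comes to 130.9307 — exactly V0.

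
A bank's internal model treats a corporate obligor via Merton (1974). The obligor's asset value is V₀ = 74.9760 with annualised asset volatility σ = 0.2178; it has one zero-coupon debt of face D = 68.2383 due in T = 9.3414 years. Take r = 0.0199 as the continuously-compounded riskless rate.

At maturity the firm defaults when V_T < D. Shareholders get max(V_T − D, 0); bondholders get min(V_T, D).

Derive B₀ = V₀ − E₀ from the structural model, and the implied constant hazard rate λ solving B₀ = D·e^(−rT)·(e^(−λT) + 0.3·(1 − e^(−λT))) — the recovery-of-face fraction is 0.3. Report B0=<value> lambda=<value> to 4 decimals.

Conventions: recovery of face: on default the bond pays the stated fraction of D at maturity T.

Equity is a call on the firm's assets struck at D = 68.2383:
d₁ = [ln(V₀/D) + (r + σ²/2)T] / (σ√T)
   = [ln(74.9760/68.2383) + (0.0199 + 0.5·0.2178²)·9.3414] / (0.2178·√9.3414)
   = [0.094162 + 0.407457] / 0.665677 = 0.753547
d₂ = d₁ − σ√T = 0.753547 − 0.665677 = 0.087869
N(d₁) = 0.774439,  N(d₂) = 0.535010,  e^(−rT) = 0.830362
E₀ = V₀·N(d₁) − D·e^(−rT)·N(d₂)
   = 74.9760·0.774439 − 68.2383·0.830362·0.535010 = 27.749387
B₀ = V₀ − E₀ = 74.9760 − 27.749387 = 47.226613
e^(−λT) = (B₀·e^(rT)/D − 0.3)/(1 − 0.3) = (47.2266·1.204294/68.2383 − 0.3)/0.7 = 0.76210325
λ = −ln(0.76210325)/9.3414 = 0.029083

B0=47.2266 lambda=0.0291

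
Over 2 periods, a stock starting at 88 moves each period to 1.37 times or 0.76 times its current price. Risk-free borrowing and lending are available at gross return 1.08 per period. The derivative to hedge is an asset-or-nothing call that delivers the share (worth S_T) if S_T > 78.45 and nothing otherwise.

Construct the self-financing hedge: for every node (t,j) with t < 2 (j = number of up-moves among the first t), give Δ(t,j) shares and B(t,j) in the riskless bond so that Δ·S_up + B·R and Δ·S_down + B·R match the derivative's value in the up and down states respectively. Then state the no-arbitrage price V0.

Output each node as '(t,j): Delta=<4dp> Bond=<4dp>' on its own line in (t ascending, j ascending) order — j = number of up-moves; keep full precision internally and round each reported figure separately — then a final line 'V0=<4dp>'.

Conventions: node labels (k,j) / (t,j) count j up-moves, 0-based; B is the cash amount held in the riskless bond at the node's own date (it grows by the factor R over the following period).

Risk-neutral probability p* = (R−d)/(u−d) = (1.08−0.76)/(1.37−0.76) = 0.5246.
Payoffs at expiry: V(2,0)=0.0000, V(2,1)=91.6256, V(2,2)=165.1672
(1,0): S=66.8800. Δ = (V_up−V_dn)/(S_up−S_dn) = (91.6256−0.0000)/(91.6256−50.8288) = 2.2459. V = [p*·91.6256 + (1−p*)·0.0000]/1.08 = 44.5055. B = V − Δ·S = -105.7004.
(1,1): S=120.5600. Δ = (V_up−V_dn)/(S_up−S_dn) = (165.1672−91.6256)/(165.1672−91.6256) = 1.0000. V = [p*·165.1672 + (1−p*)·91.6256]/1.08 = 120.5600. B = V − Δ·S = 0.0000.
(0,0): S=88.0000. Δ = (V_up−V_dn)/(S_up−S_dn) = (120.5600−44.5055)/(120.5600−66.8800) = 1.4168. V = [p*·120.5600 + (1−p*)·44.5055]/1.08 = 78.1509. B = V − Δ·S = -46.5287.
Check: Δ(0,0)·S0 + B(0,0) = 78.1509 = V0.

(0,0): Delta=1.4168 Bond=-46.5287
(1,0): Delta=2.2459 Bond=-105.7004
(1,1): Delta=1.0000 Bond=0.0000
V0=78.1509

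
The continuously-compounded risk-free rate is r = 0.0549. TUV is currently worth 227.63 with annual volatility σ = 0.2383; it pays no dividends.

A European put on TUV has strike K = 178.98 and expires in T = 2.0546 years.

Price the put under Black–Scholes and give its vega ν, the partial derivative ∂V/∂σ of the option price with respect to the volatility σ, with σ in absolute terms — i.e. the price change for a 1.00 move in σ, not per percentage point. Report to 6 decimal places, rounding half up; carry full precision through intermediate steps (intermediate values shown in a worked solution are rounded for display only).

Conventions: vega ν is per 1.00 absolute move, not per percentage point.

σ√T = 0.2383·√2.0546 = 0.341576
d₁ = (ln(S/K) + (r+σ²/2)T) / (σ√T) = (ln(227.63/178.98) + (0.0549+0.2383²/2)·2.0546) / 0.341576 = (0.240447 + 0.171135) / 0.341576 = 1.204949
d₂ = d₁ − σ√T = 1.204949 − 0.341576 = 0.863373
e^{−rT} = 0.893332
N(−d₁) = 0.114111,  N(−d₂) = 0.193966
Put price V = K·e^{−rT}·N(−d₂) − S·N(−d₁) = 31.012951 − 25.975178 = 5.037773
φ(d₁) = (1/√(2π))·e^{−d₁²/2} = 0.193034
ν = S·φ(d₁)·√T = 62.983445

price = 5.037773
ν = 62.983445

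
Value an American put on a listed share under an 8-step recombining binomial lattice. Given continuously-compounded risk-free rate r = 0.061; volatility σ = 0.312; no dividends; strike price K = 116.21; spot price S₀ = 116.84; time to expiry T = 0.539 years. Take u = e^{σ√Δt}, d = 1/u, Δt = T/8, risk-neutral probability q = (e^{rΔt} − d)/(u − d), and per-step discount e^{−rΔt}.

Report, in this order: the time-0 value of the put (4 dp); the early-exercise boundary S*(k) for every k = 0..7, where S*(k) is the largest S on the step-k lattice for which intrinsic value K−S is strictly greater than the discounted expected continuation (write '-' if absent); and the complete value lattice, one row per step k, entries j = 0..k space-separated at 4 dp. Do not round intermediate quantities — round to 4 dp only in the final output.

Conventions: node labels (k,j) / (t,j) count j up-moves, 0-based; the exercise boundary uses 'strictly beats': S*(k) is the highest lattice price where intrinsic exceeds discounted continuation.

Δt=0.06738, u=1.08435, d=0.92221, q=0.50516, disc=e^(-rΔt)=0.99590
k=8 terminal: V=max(K-S,0) → 55.0847 44.3373 31.7003 16.8414 0.0000 0.0000 0.0000 0.0000 0.0000
k=7: j=0 S=66.2815 intr=49.9285 cont=49.4518 V=49.9285[EX]; j=1 S=77.9355 intr=38.2745 cont=37.7979 V=38.2745[EX]; j=2 S=91.6384 intr=24.5716 cont=24.0949 V=24.5716[EX]; j=3 S=107.7507 intr=8.4593 cont=8.2996 V=8.4593[EX]; j=4 S=126.6960 intr=0.0000 cont=0.0000 V=0.0000[hold]; j=5 S=148.9723 intr=0.0000 cont=0.0000 V=0.0000[hold]; j=6 S=175.1653 intr=0.0000 cont=0.0000 V=0.0000[hold]; j=7 S=205.9636 intr=0.0000 cont=0.0000 V=0.0000[hold]  S*(7)=107.7507
k=6: j=0 S=71.8727 intr=44.3373 cont=43.8607 V=44.3373[EX]; j=1 S=84.5097 intr=31.7003 cont=31.2237 V=31.7003[EX]; j=2 S=99.3686 intr=16.8414 cont=16.3648 V=16.8414[EX]; j=3 S=116.8400 intr=0.0000 cont=4.1688 V=4.1688[hold]; j=4 S=137.3834 intr=0.0000 cont=0.0000 V=0.0000[hold]; j=5 S=161.5387 intr=0.0000 cont=0.0000 V=0.0000[hold]; j=6 S=189.9412 intr=0.0000 cont=0.0000 V=0.0000[hold]  S*(6)=99.3686
k=5: j=0 S=77.9355 intr=38.2745 cont=37.7979 V=38.2745[EX]; j=1 S=91.6384 intr=24.5716 cont=24.0949 V=24.5716[EX]; j=2 S=107.7507 intr=8.4593 cont=10.3969 V=10.3969[hold]; j=3 S=126.6960 intr=0.0000 cont=2.0544 V=2.0544[hold]; j=4 S=148.9723 intr=0.0000 cont=0.0000 V=0.0000[hold]; j=5 S=175.1653 intr=0.0000 cont=0.0000 V=0.0000[hold]  S*(5)=91.6384
k=4: j=0 S=84.5097 intr=31.7003 cont=31.2237 V=31.7003[EX]; j=1 S=99.3686 intr=16.8414 cont=17.3396 V=17.3396[hold]; j=2 S=116.8400 intr=0.0000 cont=6.1572 V=6.1572[hold]; j=3 S=137.3834 intr=0.0000 cont=1.0124 V=1.0124[hold]; j=4 S=161.5387 intr=0.0000 cont=0.0000 V=0.0000[hold]  S*(4)=84.5097
k=3: j=0 S=91.6384 intr=24.5716 cont=24.3456 V=24.5716[EX]; j=1 S=107.7507 intr=8.4593 cont=11.6427 V=11.6427[hold]; j=2 S=126.6960 intr=0.0000 cont=3.5437 V=3.5437[hold]; j=3 S=148.9723 intr=0.0000 cont=0.4989 V=0.4989[hold]  S*(3)=91.6384
k=2: j=0 S=99.3686 intr=16.8414 cont=17.9664 V=17.9664[hold]; j=1 S=116.8400 intr=0.0000 cont=7.5204 V=7.5204[hold]; j=2 S=137.3834 intr=0.0000 cont=1.9973 V=1.9973[hold]  S*(2)=-
k=1: j=0 S=107.7507 intr=8.4593 cont=12.6374 V=12.6374[hold]; j=1 S=126.6960 intr=0.0000 cont=4.7109 V=4.7109[hold]  S*(1)=-
k=0: j=0 S=116.8400 intr=0.0000 cont=8.5978 V=8.5978[hold]  S*(0)=-

price = 8.5978
boundary = - - - 91.6384 84.5097 91.6384 99.3686 107.7507
tree:
8.5978
12.6374 4.7109
17.9664 7.5204 1.9973
24.5716 11.6427 3.5437 0.4989
31.7003 17.3396 6.1572 1.0124 0.0000
38.2745 24.5716 10.3969 2.0544 0.0000 0.0000
44.3373 31.7003 16.8414 4.1688 0.0000 0.0000 0.0000
49.9285 38.2745 24.5716 8.4593 0.0000 0.0000 0.0000 0.0000
55.0847 44.3373 31.7003 16.8414 0.0000 0.0000 0.0000 0.0000 0.0000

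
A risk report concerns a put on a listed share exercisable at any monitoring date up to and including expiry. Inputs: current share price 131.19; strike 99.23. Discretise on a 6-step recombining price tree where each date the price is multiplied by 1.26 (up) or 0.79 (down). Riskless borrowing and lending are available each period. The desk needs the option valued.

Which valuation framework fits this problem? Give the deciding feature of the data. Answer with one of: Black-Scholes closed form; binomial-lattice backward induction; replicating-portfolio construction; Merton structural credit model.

Key observation: the exercise right at every one of the 6 steps is what matters: each node needs max(99.23 − S, continuation), which only the stepwise tree valuation starting from spot 131.19 delivers.

framework: binomial-lattice backward induction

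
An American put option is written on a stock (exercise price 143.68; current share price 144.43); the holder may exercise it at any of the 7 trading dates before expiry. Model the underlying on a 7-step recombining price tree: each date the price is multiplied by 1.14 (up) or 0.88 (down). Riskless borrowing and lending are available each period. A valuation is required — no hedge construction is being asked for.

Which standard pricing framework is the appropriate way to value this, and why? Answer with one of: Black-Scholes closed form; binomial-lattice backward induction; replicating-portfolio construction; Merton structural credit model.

framework: binomial-lattice backward induction

Key observation: the exercise right at every one of the 7 steps is what matters: each node needs max(143.68 − S, continuation), which only the stepwise tree valuation starting from spot 144.43 delivers.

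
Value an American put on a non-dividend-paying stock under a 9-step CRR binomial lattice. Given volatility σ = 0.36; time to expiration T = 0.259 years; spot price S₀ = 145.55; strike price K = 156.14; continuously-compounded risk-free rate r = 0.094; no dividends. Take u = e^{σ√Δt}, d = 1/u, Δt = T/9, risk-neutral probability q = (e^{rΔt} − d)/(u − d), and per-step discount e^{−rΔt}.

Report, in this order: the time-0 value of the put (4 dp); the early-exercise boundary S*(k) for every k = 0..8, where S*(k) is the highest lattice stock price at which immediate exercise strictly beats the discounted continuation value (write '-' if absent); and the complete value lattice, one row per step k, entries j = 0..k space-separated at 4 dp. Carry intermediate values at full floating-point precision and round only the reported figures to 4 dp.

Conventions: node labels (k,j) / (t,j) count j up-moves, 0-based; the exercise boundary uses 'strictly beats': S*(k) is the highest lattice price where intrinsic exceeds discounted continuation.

params: Δt=0.02878 u=1.06297 d=0.94076 q=0.50690 e^(-rΔt)=0.99730
t_9 payoffs: 72.1342 61.2208 48.8895 34.9562 19.2128 1.4242 0.0000 0.0000 0.0000 0.0000
t_8: node(8,0) S=89.2959 payoff=66.8441 vs cont=66.4223 → 66.8441 [stop]  node(8,1) S=100.8967 payoff=55.2433 vs cont=54.8215 → 55.2433 [stop]  node(8,2) S=114.0045 payoff=42.1355 vs cont=41.7137 → 42.1355 [stop]  node(8,3) S=128.8152 payoff=27.3248 vs cont=26.9030 → 27.3248 [stop]  node(8,4) S=145.5500 payoff=10.5900 vs cont=10.1682 → 10.5900 [stop]  node(8,5) S=164.4589 payoff=0.0000 vs cont=0.7004 → 0.7004 [wait]  node(8,6) S=185.8243 payoff=0.0000 vs cont=0.0000 → 0.0000 [wait]  node(8,7) S=209.9653 payoff=0.0000 vs cont=0.0000 → 0.0000 [wait]  node(8,8) S=237.2426 payoff=0.0000 vs cont=0.0000 → 0.0000 [wait]  ⇒ S*(8)=145.5500
t_7: node(7,0) S=94.9192 payoff=61.2208 vs cont=60.7989 → 61.2208 [stop]  node(7,1) S=107.2505 payoff=48.8895 vs cont=48.4677 → 48.8895 [stop]  node(7,2) S=121.1838 payoff=34.9562 vs cont=34.5344 → 34.9562 [stop]  node(7,3) S=136.9272 payoff=19.2128 vs cont=18.7910 → 19.2128 [stop]  node(7,4) S=154.7158 payoff=1.4242 vs cont=5.5619 → 5.5619 [wait]  node(7,5) S=174.8155 payoff=0.0000 vs cont=0.3444 → 0.3444 [wait]  node(7,6) S=197.5263 payoff=0.0000 vs cont=0.0000 → 0.0000 [wait]  node(7,7) S=223.1876 payoff=0.0000 vs cont=0.0000 → 0.0000 [wait]  ⇒ S*(7)=136.9272
t_6: node(6,0) S=100.8967 payoff=55.2433 vs cont=54.8215 → 55.2433 [stop]  node(6,1) S=114.0045 payoff=42.1355 vs cont=41.7137 → 42.1355 [stop]  node(6,2) S=128.8152 payoff=27.3248 vs cont=26.9030 → 27.3248 [stop]  node(6,3) S=145.5500 payoff=10.5900 vs cont=12.2599 → 12.2599 [wait]  node(6,4) S=164.4589 payoff=0.0000 vs cont=2.9093 → 2.9093 [wait]  node(6,5) S=185.8243 payoff=0.0000 vs cont=0.1694 → 0.1694 [wait]  node(6,6) S=209.9653 payoff=0.0000 vs cont=0.0000 → 0.0000 [wait]  ⇒ S*(6)=128.8152
t_5: node(5,0) S=107.2505 payoff=48.8895 vs cont=48.4677 → 48.8895 [stop]  node(5,1) S=121.1838 payoff=34.9562 vs cont=34.5344 → 34.9562 [stop]  node(5,2) S=136.9272 payoff=19.2128 vs cont=19.6352 → 19.6352 [wait]  node(5,3) S=154.7158 payoff=1.4242 vs cont=7.4998 → 7.4998 [wait]  node(5,4) S=174.8155 payoff=0.0000 vs cont=1.5163 → 1.5163 [wait]  node(5,5) S=197.5263 payoff=0.0000 vs cont=0.0833 → 0.0833 [wait]  ⇒ S*(5)=121.1838
t_4: node(4,0) S=114.0045 payoff=42.1355 vs cont=41.7137 → 42.1355 [stop]  node(4,1) S=128.8152 payoff=27.3248 vs cont=27.1165 → 27.3248 [stop]  node(4,2) S=145.5500 payoff=10.5900 vs cont=13.4473 → 13.4473 [wait]  node(4,3) S=164.4589 payoff=0.0000 vs cont=4.4547 → 4.4547 [wait]  node(4,4) S=185.8243 payoff=0.0000 vs cont=0.7878 → 0.7878 [wait]  ⇒ S*(4)=128.8152
t_3: node(3,0) S=121.1838 payoff=34.9562 vs cont=34.5344 → 34.9562 [stop]  node(3,1) S=136.9272 payoff=19.2128 vs cont=20.2355 → 20.2355 [wait]  node(3,2) S=154.7158 payoff=1.4242 vs cont=8.8649 → 8.8649 [wait]  node(3,3) S=174.8155 payoff=0.0000 vs cont=2.5889 → 2.5889 [wait]  ⇒ S*(3)=121.1838
t_2: node(2,0) S=128.8152 payoff=27.3248 vs cont=27.4200 → 27.4200 [wait]  node(2,1) S=145.5500 payoff=10.5900 vs cont=14.4326 → 14.4326 [wait]  node(2,2) S=164.4589 payoff=0.0000 vs cont=5.6682 → 5.6682 [wait]  ⇒ S*(2)=-
t_1: node(1,0) S=136.9272 payoff=19.2128 vs cont=20.7804 → 20.7804 [wait]  node(1,1) S=154.7158 payoff=1.4242 vs cont=9.9630 → 9.9630 [wait]  ⇒ S*(1)=-
t_0: node(0,0) S=145.5500 payoff=10.5900 vs cont=15.2557 → 15.2557 [wait]  ⇒ S*(0)=-

price = 15.2557
boundary = - - - 121.1838 128.8152 121.1838 128.8152 136.9272 145.5500
tree:
15.2557
20.7804 9.9630
27.4200 14.4326 5.6682
34.9562 20.2355 8.8649 2.5889
42.1355 27.3248 13.4473 4.4547 0.7878
48.8895 34.9562 19.6352 7.4998 1.5163 0.0833
55.2433 42.1355 27.3248 12.2599 2.9093 0.1694 0.0000
61.2208 48.8895 34.9562 19.2128 5.5619 0.3444 0.0000 0.0000
66.8441 55.2433 42.1355 27.3248 10.5900 0.7004 0.0000 0.0000 0.0000
72.1342 61.2208 48.8895 34.9562 19.2128 1.4242 0.0000 0.0000 0.0000 0.0000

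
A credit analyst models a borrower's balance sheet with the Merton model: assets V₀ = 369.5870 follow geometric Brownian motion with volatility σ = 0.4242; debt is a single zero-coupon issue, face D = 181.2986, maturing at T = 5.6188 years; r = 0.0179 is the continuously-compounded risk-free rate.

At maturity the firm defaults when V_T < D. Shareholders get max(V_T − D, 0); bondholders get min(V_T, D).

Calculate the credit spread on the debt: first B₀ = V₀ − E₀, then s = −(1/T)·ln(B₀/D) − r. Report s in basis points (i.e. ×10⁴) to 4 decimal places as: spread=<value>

spread=323.0796

Apply the equity-as-call identities (strike 181.2986, horizon 5.6188 years):
d₁ = [ln(V₀/D) + (r + σ²/2)T] / (σ√T)
   = [ln(369.5870/181.2986) + (0.0179 + 0.5·0.4242²)·5.6188] / (0.4242·√5.6188)
   = [0.712241 + 0.606116] / 1.005524 = 1.311114
d₂ = d₁ − σ√T = 1.311114 − 1.005524 = 0.305590
N(d₁) = 0.905090,  N(d₂) = 0.620042,  e^(−rT) = 0.904316
E₀ = V₀·N(d₁) − D·e^(−rT)·N(d₂)
   = 369.5870·0.905090 − 181.2986·0.904316·0.620042 = 232.853071
B₀ = V₀ − E₀ = 369.5870 − 232.853071 = 136.733929
spread = −(1/T)·ln(B₀/D) − r = −(1/5.6188)·ln(136.733929/181.2986) − 0.0179 = 0.03230796
in basis points: 0.03230796 × 10⁴ = 323.0796 bp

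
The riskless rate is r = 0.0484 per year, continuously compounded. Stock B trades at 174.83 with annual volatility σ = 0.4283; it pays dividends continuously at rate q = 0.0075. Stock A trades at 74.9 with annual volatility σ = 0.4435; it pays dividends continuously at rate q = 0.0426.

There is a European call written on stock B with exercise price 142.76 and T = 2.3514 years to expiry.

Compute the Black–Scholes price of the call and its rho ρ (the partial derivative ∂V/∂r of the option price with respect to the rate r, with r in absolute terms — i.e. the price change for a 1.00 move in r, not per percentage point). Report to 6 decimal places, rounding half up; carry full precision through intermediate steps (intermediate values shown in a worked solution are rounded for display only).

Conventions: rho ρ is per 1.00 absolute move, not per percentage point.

σ√T = 0.4283·√2.3514 = 0.656767
d₁ = (ln(S/K) + (r−q+σ²/2)T) / (σ√T) = (ln(174.83/142.76) + (0.0484−0.0075+0.4283²/2)·2.3514) / 0.656767 = (0.202649 + 0.311844) / 0.656767 = 0.783372
d₂ = d₁ − σ√T = 0.783372 − 0.656767 = 0.126605
e^{−rT} = 0.892430
e^{−qT} = 0.982519
N(d₁) = 0.783296,  N(d₂) = 0.550373
Call price V = S·e^{−qT}·N(d₁) − K·e^{−rT}·N(d₂) = 134.549681 − 70.119362 = 64.430320
ρ = K·T·e^{−rT}·N(d₂) = 164.878667

price = 64.430320
ρ = 164.878667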